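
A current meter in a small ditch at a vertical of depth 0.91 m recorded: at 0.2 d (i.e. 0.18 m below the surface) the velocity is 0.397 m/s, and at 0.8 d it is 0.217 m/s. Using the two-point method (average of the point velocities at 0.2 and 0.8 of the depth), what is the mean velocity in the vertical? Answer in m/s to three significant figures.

0.307 m/s

v̄ = (0.397 + 0.217) / 2 = 0.3070 m/s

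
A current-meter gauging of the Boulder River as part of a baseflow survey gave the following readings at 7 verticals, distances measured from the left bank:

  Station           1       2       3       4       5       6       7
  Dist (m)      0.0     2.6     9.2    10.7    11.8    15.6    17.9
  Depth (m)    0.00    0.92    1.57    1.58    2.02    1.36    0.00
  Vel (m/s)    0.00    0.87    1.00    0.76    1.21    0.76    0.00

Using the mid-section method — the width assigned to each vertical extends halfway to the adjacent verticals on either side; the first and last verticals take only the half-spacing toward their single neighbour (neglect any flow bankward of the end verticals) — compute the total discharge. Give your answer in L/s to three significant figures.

w_2 = (9.2 − 0.0)/2 = 4.6 m; q_2 = 0.87 × 0.92 × 4.6 = 3.682 m³/s
w_3 = (10.7 − 2.6)/2 = 4.05 m; q_3 = 1.00 × 1.57 × 4.05 = 6.359 m³/s
w_4 = (11.8 − 9.2)/2 = 1.3 m; q_4 = 0.76 × 1.58 × 1.3 = 1.561 m³/s
w_5 = (15.6 − 10.7)/2 = 2.45 m; q_5 = 1.21 × 2.02 × 2.45 = 5.988 m³/s
w_6 = (17.9 − 11.8)/2 = 3.05 m; q_6 = 0.76 × 1.36 × 3.05 = 3.152 m³/s
Stations 1, 7 contribute zero (depth or velocity is 0).
Q = Σ qᵢ = 20.74 m³/s
= 20.74 × 1000 = 20740 L/s

20700 L/s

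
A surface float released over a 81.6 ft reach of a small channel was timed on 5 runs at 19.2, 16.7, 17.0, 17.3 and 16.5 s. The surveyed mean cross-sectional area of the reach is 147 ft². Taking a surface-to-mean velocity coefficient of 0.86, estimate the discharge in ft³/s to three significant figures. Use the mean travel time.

t̄ = (19.2 + 16.7 + 17.0 + 17.3 + 16.5) / 5 = 17.34 s
v_surface = L / t̄ = 81.6 / 17.34 = 4.706 ft/s
v_mean = 0.86 × 4.706 = 4.047 ft/s
Q = A × v_mean = 147 × 4.047 = 594.9 ft³/s

595 ft³/s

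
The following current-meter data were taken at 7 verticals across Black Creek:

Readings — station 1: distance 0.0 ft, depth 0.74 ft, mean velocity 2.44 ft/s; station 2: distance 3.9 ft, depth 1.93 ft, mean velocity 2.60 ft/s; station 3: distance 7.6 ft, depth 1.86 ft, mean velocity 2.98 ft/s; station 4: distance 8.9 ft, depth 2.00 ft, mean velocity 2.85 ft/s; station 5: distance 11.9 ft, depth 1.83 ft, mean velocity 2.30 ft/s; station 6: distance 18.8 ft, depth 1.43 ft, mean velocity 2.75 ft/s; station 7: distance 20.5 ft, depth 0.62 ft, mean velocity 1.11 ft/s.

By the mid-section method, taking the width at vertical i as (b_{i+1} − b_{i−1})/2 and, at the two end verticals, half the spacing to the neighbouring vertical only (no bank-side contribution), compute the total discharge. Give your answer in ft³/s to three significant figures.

87.0 ft³/s

w_1 = (3.9 − 0.0)/2 = 1.95 ft; q_1 = 2.44 × 0.74 × 1.95 = 3.521 ft³/s
w_2 = (7.6 − 0.0)/2 = 3.8 ft; q_2 = 2.60 × 1.93 × 3.8 = 19.07 ft³/s
w_3 = (8.9 − 3.9)/2 = 2.5 ft; q_3 = 2.98 × 1.86 × 2.5 = 13.86 ft³/s
w_4 = (11.9 − 7.6)/2 = 2.15 ft; q_4 = 2.85 × 2.00 × 2.15 = 12.26 ft³/s
w_5 = (18.8 − 8.9)/2 = 4.95 ft; q_5 = 2.30 × 1.83 × 4.95 = 20.83 ft³/s
w_6 = (20.5 − 11.9)/2 = 4.3 ft; q_6 = 2.75 × 1.43 × 4.3 = 16.91 ft³/s
w_7 = (20.5 − 18.8)/2 = 0.85 ft; q_7 = 1.11 × 0.62 × 0.85 = 0.5850 ft³/s
Q = Σ qᵢ = 87.03 ft³/s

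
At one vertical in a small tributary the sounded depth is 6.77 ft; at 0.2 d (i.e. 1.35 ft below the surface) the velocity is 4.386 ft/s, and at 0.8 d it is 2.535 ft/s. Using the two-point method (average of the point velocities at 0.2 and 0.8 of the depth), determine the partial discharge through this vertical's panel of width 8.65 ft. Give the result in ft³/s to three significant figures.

203 ft³/s

v̄ = (4.386 + 2.535) / 2 = 3.461 ft/s
q = v̄ × d × w = 3.461 × 6.77 × 8.65 = 202.6 ft³/s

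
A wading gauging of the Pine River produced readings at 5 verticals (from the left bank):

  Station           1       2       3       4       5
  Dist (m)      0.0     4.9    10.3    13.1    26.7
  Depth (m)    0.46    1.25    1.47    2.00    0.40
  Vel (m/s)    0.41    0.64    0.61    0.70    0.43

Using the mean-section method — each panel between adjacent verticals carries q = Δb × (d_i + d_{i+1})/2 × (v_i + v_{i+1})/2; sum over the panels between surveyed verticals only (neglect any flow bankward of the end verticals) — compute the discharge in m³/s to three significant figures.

Panel 1-2: Δb = 4.9 m, d̄ = (0.46+1.25)/2 = 0.855, v̄ = (0.41+0.64)/2 = 0.525 → q = 4.9×0.855×0.525 = 2.199 m³/s
Panel 2-3: Δb = 5.4 m, d̄ = (1.25+1.47)/2 = 1.36, v̄ = (0.64+0.61)/2 = 0.625 → q = 5.4×1.36×0.625 = 4.590 m³/s
Panel 3-4: Δb = 2.8 m, d̄ = (1.47+2.00)/2 = 1.735, v̄ = (0.61+0.70)/2 = 0.655 → q = 2.8×1.735×0.655 = 3.182 m³/s
Panel 4-5: Δb = 13.6 m, d̄ = (2.00+0.40)/2 = 1.2, v̄ = (0.70+0.43)/2 = 0.565 → q = 13.6×1.2×0.565 = 9.221 m³/s
Q = Σ q = 19.19 m³/s

19.2 m³/s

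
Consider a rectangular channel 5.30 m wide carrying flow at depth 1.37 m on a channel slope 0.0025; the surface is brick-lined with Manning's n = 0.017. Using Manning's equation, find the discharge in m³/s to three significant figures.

A = b·y = 5.30 × 1.37 = 7.261 m²
P = b + 2y = 5.30 + 2×1.37 = 8.040 m
R = A/P = 7.261/8.040 = 0.9031 m
Q = (1/n)·A·R^(2/3)·S^(1/2) = (1/0.017) × 7.261 × 0.9031^(2/3) × 0.0025^(1/2) = 19.95 m³/s

20.0 m³/s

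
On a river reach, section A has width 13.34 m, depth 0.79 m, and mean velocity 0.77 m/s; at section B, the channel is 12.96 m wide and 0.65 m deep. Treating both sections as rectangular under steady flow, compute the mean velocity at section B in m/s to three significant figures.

0.963 m/s

Q = A₁V₁ = (13.34×0.79) × 0.77 = 8.115 m³/s
A₂ = 12.96 × 0.65 = 8.424 m²
V₂ = Q/A₂ = 8.115/8.424 = 0.9633 m/s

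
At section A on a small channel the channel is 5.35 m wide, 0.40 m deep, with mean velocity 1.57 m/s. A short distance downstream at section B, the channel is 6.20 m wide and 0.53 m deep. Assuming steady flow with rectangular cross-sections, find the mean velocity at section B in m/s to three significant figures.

1.02 m/s

Q = A₁V₁ = (5.35×0.40) × 1.57 = 3.360 m³/s
A₂ = 6.20 × 0.53 = 3.286 m²
V₂ = Q/A₂ = 3.360/3.286 = 1.022 m/s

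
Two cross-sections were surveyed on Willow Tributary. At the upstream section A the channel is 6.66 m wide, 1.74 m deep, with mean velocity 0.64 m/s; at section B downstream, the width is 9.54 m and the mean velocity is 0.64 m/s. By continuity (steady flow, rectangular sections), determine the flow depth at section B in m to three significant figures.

1.21 m

Q = A₁V₁ = (6.66×1.74) × 0.64 = 7.417 m³/s
d₂ = Q/(b₂ V₂) = 7.417/(9.54×0.64) = 1.215 m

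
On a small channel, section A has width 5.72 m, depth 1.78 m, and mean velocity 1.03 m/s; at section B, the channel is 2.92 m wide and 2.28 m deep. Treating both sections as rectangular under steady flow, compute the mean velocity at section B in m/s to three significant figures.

1.58 m/s

Q = A₁V₁ = (5.72×1.78) × 1.03 = 10.49 m³/s
A₂ = 2.92 × 2.28 = 6.658 m²
V₂ = Q/A₂ = 10.49/6.658 = 1.575 m/s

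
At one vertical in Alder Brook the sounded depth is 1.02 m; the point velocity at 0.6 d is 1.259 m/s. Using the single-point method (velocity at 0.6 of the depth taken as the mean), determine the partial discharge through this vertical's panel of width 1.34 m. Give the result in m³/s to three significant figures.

1.72 m³/s

v̄ = v₀.₆ = 1.259 m/s
q = v̄ × d × w = 1.259 × 1.02 × 1.34 = 1.721 m³/s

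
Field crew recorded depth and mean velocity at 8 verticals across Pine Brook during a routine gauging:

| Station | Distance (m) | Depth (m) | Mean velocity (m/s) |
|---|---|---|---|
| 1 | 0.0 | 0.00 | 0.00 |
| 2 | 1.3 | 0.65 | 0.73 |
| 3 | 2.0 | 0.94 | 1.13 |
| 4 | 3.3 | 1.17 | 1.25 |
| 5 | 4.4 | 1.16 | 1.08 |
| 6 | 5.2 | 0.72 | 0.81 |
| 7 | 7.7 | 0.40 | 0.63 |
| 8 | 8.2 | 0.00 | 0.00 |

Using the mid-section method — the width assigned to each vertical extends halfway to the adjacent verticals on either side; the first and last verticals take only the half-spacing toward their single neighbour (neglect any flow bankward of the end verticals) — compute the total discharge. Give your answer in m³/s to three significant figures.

w_2 = (2.0 − 0.0)/2 = 1 m; q_2 = 0.73 × 0.65 × 1 = 0.4745 m³/s
w_3 = (3.3 − 1.3)/2 = 1 m; q_3 = 1.13 × 0.94 × 1 = 1.062 m³/s
w_4 = (4.4 − 2.0)/2 = 1.2 m; q_4 = 1.25 × 1.17 × 1.2 = 1.755 m³/s
w_5 = (5.2 − 3.3)/2 = 0.95 m; q_5 = 1.08 × 1.16 × 0.95 = 1.190 m³/s
w_6 = (7.7 − 4.4)/2 = 1.65 m; q_6 = 0.81 × 0.72 × 1.65 = 0.9623 m³/s
w_7 = (8.2 − 5.2)/2 = 1.5 m; q_7 = 0.63 × 0.40 × 1.5 = 0.3780 m³/s
Stations 1, 8 contribute zero (depth or velocity is 0).
Q = Σ qᵢ = 5.822 m³/s

5.82 m³/s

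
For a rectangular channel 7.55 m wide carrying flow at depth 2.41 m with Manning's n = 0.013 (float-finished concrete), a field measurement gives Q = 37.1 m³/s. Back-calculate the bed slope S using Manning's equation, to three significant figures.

A = b·y = 7.55 × 2.41 = 18.20 m²
P = b + 2y = 7.55 + 2×2.41 = 12.37 m
R = A/P = 18.20/12.37 = 1.471 m
S = (Q·n / (1·A·R^(2/3)))² = (37.1×0.013 / (1×18.20×1.293))² = 0.0004200

0.000420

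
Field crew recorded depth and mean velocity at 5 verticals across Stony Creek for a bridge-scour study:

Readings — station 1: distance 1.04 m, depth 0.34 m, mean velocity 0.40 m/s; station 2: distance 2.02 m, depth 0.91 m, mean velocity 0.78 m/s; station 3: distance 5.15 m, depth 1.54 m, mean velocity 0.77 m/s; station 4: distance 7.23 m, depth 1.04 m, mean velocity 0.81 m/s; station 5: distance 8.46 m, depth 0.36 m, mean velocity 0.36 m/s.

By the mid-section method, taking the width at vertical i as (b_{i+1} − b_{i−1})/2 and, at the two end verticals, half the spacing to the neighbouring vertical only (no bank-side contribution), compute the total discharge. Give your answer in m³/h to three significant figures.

21900 m³/h

w_1 = (2.02 − 1.04)/2 = 0.49 m; q_1 = 0.40 × 0.34 × 0.49 = 0.06664 m³/s
w_2 = (5.15 − 1.04)/2 = 2.055 m; q_2 = 0.78 × 0.91 × 2.055 = 1.459 m³/s
w_3 = (7.23 − 2.02)/2 = 2.605 m; q_3 = 0.77 × 1.54 × 2.605 = 3.089 m³/s
w_4 = (8.46 − 5.15)/2 = 1.655 m; q_4 = 0.81 × 1.04 × 1.655 = 1.394 m³/s
w_5 = (8.46 − 7.23)/2 = 0.615 m; q_5 = 0.36 × 0.36 × 0.615 = 0.07970 m³/s
Q = Σ qᵢ = 6.088 m³/s
= 6.088 × 3600 = 21920 m³/h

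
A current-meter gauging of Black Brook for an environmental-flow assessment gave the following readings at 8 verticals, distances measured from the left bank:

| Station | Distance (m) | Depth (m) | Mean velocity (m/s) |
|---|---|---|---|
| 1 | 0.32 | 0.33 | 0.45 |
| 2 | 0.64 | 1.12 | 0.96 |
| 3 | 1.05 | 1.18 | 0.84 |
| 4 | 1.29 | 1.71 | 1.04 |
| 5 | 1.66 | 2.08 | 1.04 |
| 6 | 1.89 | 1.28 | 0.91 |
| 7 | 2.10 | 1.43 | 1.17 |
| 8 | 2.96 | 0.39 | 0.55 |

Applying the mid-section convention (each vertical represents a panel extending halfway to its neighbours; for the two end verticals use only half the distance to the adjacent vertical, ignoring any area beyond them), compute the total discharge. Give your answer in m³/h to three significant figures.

w_1 = (0.64 − 0.32)/2 = 0.16 m; q_1 = 0.45 × 0.33 × 0.16 = 0.02376 m³/s
w_2 = (1.05 − 0.32)/2 = 0.365 m; q_2 = 0.96 × 1.12 × 0.365 = 0.3924 m³/s
w_3 = (1.29 − 0.64)/2 = 0.325 m; q_3 = 0.84 × 1.18 × 0.325 = 0.3221 m³/s
w_4 = (1.66 − 1.05)/2 = 0.305 m; q_4 = 1.04 × 1.71 × 0.305 = 0.5424 m³/s
w_5 = (1.89 − 1.29)/2 = 0.3 m; q_5 = 1.04 × 2.08 × 0.3 = 0.6490 m³/s
w_6 = (2.10 − 1.66)/2 = 0.22 m; q_6 = 0.91 × 1.28 × 0.22 = 0.2563 m³/s
w_7 = (2.96 − 1.89)/2 = 0.535 m; q_7 = 1.17 × 1.43 × 0.535 = 0.8951 m³/s
w_8 = (2.96 − 2.10)/2 = 0.43 m; q_8 = 0.55 × 0.39 × 0.43 = 0.09224 m³/s
Q = Σ qᵢ = 3.173 m³/s
= 3.173 × 3600 = 11420 m³/h

11400 m³/h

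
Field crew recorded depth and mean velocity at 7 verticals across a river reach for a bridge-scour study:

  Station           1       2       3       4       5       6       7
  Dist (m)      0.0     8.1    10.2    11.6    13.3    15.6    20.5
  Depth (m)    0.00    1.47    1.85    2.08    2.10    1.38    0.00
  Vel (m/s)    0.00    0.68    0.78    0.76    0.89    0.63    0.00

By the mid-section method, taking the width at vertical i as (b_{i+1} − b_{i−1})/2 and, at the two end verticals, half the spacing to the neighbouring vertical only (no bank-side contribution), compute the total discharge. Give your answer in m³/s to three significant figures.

16.9 m³/s

w_2 = (10.2 − 0.0)/2 = 5.1 m; q_2 = 0.68 × 1.47 × 5.1 = 5.098 m³/s
w_3 = (11.6 − 8.1)/2 = 1.75 m; q_3 = 0.78 × 1.85 × 1.75 = 2.525 m³/s
w_4 = (13.3 − 10.2)/2 = 1.55 m; q_4 = 0.76 × 2.08 × 1.55 = 2.450 m³/s
w_5 = (15.6 − 11.6)/2 = 2 m; q_5 = 0.89 × 2.10 × 2 = 3.738 m³/s
w_6 = (20.5 − 13.3)/2 = 3.6 m; q_6 = 0.63 × 1.38 × 3.6 = 3.130 m³/s
Stations 1, 7 contribute zero (depth or velocity is 0).
Q = Σ qᵢ = 16.94 m³/s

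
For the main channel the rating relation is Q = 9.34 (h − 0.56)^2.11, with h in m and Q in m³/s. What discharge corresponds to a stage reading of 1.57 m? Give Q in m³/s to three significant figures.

9.54 m³/s

Q = 9.34 × (1.57 − 0.56)^2.11 = 9.34 × 1.01^2.11 = 9.538 m³/s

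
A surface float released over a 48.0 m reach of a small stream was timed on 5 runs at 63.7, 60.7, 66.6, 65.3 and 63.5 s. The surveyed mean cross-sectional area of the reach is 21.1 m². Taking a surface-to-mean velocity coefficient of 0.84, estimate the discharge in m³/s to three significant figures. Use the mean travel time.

13.3 m³/s

t̄ = (63.7 + 60.7 + 66.6 + 65.3 + 63.5) / 5 = 63.96 s
v_surface = L / t̄ = 48.0 / 63.96 = 0.7505 m/s
v_mean = 0.84 × 0.7505 = 0.6304 m/s
Q = A × v_mean = 21.1 × 0.6304 = 13.30 m³/s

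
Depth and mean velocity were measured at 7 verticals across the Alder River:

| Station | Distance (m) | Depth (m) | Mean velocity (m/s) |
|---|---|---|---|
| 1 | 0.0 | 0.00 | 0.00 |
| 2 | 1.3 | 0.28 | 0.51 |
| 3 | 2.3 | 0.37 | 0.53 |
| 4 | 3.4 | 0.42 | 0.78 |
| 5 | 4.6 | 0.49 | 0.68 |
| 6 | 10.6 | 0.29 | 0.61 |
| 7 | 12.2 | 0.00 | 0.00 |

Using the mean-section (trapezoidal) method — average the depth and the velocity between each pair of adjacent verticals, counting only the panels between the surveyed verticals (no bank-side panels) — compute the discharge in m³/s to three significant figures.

2.48 m³/s

Panel 1-2: Δb = 1.3 m, d̄ = (0.00+0.28)/2 = 0.14, v̄ = (0.00+0.51)/2 = 0.255 → q = 1.3×0.14×0.255 = 0.04641 m³/s
Panel 2-3: Δb = 1 m, d̄ = (0.28+0.37)/2 = 0.325, v̄ = (0.51+0.53)/2 = 0.52 → q = 1×0.325×0.52 = 0.1690 m³/s
Panel 3-4: Δb = 1.1 m, d̄ = (0.37+0.42)/2 = 0.395, v̄ = (0.53+0.78)/2 = 0.655 → q = 1.1×0.395×0.655 = 0.2846 m³/s
Panel 4-5: Δb = 1.2 m, d̄ = (0.42+0.49)/2 = 0.455, v̄ = (0.78+0.68)/2 = 0.73 → q = 1.2×0.455×0.73 = 0.3986 m³/s
Panel 5-6: Δb = 6 m, d̄ = (0.49+0.29)/2 = 0.39, v̄ = (0.68+0.61)/2 = 0.645 → q = 6×0.39×0.645 = 1.509 m³/s
Panel 6-7: Δb = 1.6 m, d̄ = (0.29+0.00)/2 = 0.145, v̄ = (0.61+0.00)/2 = 0.305 → q = 1.6×0.145×0.305 = 0.07076 m³/s
Q = Σ q = 2.479 m³/s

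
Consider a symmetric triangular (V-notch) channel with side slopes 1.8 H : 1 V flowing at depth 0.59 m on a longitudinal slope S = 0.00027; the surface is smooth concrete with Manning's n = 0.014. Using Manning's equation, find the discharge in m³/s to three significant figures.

A = z·y² = 1.8×0.59² = 0.6266 m²
P = 2y√(1+z²) = 2×0.59×√(1+1.8²) = 2.430 m
R = A/P = 0.6266/2.430 = 0.2579 m
Q = (1/n)·A·R^(2/3)·S^(1/2) = (1/0.014) × 0.6266 × 0.2579^(2/3) × 0.00027^(1/2) = 0.2979 m³/s

0.298 m³/s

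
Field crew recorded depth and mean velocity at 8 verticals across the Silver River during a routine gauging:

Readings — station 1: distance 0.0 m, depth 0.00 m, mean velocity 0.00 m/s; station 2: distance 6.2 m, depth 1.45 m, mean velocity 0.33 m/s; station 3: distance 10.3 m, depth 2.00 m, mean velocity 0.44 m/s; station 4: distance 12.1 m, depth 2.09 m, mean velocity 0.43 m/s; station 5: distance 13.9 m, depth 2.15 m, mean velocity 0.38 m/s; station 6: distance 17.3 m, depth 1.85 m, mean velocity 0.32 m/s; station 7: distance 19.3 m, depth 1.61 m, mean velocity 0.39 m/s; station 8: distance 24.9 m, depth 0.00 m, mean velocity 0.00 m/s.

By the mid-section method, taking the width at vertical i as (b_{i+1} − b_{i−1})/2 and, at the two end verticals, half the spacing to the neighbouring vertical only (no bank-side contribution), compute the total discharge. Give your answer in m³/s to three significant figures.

12.8 m³/s

w_2 = (10.3 − 0.0)/2 = 5.15 m; q_2 = 0.33 × 1.45 × 5.15 = 2.464 m³/s
w_3 = (12.1 − 6.2)/2 = 2.95 m; q_3 = 0.44 × 2.00 × 2.95 = 2.596 m³/s
w_4 = (13.9 − 10.3)/2 = 1.8 m; q_4 = 0.43 × 2.09 × 1.8 = 1.618 m³/s
w_5 = (17.3 − 12.1)/2 = 2.6 m; q_5 = 0.38 × 2.15 × 2.6 = 2.124 m³/s
w_6 = (19.3 − 13.9)/2 = 2.7 m; q_6 = 0.32 × 1.85 × 2.7 = 1.598 m³/s
w_7 = (24.9 − 17.3)/2 = 3.8 m; q_7 = 0.39 × 1.61 × 3.8 = 2.386 m³/s
Stations 1, 8 contribute zero (depth or velocity is 0).
Q = Σ qᵢ = 12.79 m³/s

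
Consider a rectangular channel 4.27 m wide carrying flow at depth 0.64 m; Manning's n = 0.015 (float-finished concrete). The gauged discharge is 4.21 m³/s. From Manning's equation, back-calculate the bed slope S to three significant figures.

0.00137

A = b·y = 4.27 × 0.64 = 2.733 m²
P = b + 2y = 4.27 + 2×0.64 = 5.550 m
R = A/P = 2.733/5.550 = 0.4924 m
S = (Q·n / (1·A·R^(2/3)))² = (4.21×0.015 / (1×2.733×0.6236))² = 0.001373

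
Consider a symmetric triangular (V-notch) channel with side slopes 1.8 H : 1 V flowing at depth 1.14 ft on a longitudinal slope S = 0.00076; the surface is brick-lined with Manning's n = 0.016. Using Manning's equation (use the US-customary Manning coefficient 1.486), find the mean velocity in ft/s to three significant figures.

A = z·y² = 1.8×1.14² = 2.339 ft²
P = 2y√(1+z²) = 2×1.14×√(1+1.8²) = 4.695 ft
R = A/P = 2.339/4.695 = 0.4983 ft
Q = (1.486/n)·A·R^(2/3)·S^(1/2) = (1.486/0.016) × 2.339 × 0.4983^(2/3) × 0.00076^(1/2) = 3.764 ft³/s
V = Q/A = 3.764/2.339 = 1.609 ft/s

1.61 ft/s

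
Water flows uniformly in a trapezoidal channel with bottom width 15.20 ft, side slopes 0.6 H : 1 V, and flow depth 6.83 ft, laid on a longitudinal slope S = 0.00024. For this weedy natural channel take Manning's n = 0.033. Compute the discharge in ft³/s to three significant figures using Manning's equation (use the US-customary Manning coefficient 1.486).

241 ft³/s

A = (b + z·y)·y = (15.20 + 0.6×6.83)×6.83 = 131.8 ft²
P = b + 2y√(1+z²) = 15.20 + 2×6.83×√(1+0.6²) = 31.13 ft
R = A/P = 131.8/31.13 = 4.234 ft
Q = (1.486/n)·A·R^(2/3)·S^(1/2) = (1.486/0.033) × 131.8 × 4.234^(2/3) × 0.00024^(1/2) = 240.6 ft³/s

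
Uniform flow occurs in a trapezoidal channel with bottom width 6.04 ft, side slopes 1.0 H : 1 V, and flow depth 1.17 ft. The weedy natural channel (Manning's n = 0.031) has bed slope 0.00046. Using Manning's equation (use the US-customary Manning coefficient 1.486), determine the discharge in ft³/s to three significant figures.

A = (b + z·y)·y = (6.04 + 1.0×1.17)×1.17 = 8.436 ft²
P = b + 2y√(1+z²) = 6.04 + 2×1.17×√(1+1.0²) = 9.349 ft
R = A/P = 8.436/9.349 = 0.9023 ft
Q = (1.486/n)·A·R^(2/3)·S^(1/2) = (1.486/0.031) × 8.436 × 0.9023^(2/3) × 0.00046^(1/2) = 8.098 ft³/s

8.10 ft³/s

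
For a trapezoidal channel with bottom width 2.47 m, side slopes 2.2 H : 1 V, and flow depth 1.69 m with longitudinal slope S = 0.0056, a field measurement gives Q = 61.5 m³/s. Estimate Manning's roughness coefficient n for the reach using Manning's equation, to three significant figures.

0.0126

A = (b + z·y)·y = (2.47 + 2.2×1.69)×1.69 = 10.46 m²
P = b + 2y√(1+z²) = 2.47 + 2×1.69×√(1+2.2²) = 10.64 m
R = A/P = 10.46/10.64 = 0.9830 m
n = (1/Q)·A·R^(2/3)·S^(1/2) = (1/61.5) × 10.46 × 0.9887 × 0.07483 = 0.01258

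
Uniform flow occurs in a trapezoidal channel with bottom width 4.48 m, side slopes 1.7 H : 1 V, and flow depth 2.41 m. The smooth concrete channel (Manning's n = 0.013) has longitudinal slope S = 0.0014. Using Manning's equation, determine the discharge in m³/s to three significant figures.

A = (b + z·y)·y = (4.48 + 1.7×2.41)×2.41 = 20.67 m²
P = b + 2y√(1+z²) = 4.48 + 2×2.41×√(1+1.7²) = 13.99 m
R = A/P = 20.67/13.99 = 1.478 m
Q = (1/n)·A·R^(2/3)·S^(1/2) = (1/0.013) × 20.67 × 1.478^(2/3) × 0.0014^(1/2) = 77.19 m³/s

77.2 m³/s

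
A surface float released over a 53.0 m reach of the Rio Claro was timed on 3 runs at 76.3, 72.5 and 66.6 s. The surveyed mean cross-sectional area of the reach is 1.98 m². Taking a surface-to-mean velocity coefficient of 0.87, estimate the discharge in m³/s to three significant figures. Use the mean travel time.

t̄ = (76.3 + 72.5 + 66.6) / 3 = 71.8 s
v_surface = L / t̄ = 53.0 / 71.8 = 0.7382 m/s
v_mean = 0.87 × 0.7382 = 0.6422 m/s
Q = A × v_mean = 1.98 × 0.6422 = 1.272 m³/s

1.27 m³/s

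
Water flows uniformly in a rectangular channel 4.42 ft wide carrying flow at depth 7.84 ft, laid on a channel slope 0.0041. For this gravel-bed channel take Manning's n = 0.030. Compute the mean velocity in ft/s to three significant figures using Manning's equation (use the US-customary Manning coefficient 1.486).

4.56 ft/s

A = b·y = 4.42 × 7.84 = 34.65 ft²
P = b + 2y = 4.42 + 2×7.84 = 20.10 ft
R = A/P = 34.65/20.10 = 1.724 ft
Q = (1.486/n)·A·R^(2/3)·S^(1/2) = (1.486/0.030) × 34.65 × 1.724^(2/3) × 0.0041^(1/2) = 158.0 ft³/s
V = Q/A = 158.0/34.65 = 4.560 ft/s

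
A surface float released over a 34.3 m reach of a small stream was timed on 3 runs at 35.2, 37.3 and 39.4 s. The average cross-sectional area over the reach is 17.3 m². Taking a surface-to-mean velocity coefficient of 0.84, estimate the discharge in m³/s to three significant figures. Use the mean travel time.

13.4 m³/s

t̄ = (35.2 + 37.3 + 39.4) / 3 = 37.3 s
v_surface = L / t̄ = 34.3 / 37.3 = 0.9196 m/s
v_mean = 0.84 × 0.9196 = 0.7724 m/s
Q = A × v_mean = 17.3 × 0.7724 = 13.36 m³/s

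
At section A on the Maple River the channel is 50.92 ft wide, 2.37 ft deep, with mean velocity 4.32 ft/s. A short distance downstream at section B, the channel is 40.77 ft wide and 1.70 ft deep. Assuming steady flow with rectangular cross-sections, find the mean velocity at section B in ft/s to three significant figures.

Q = A₁V₁ = (50.92×2.37) × 4.32 = 521.3 ft³/s
A₂ = 40.77 × 1.70 = 69.31 ft²
V₂ = Q/A₂ = 521.3/69.31 = 7.522 ft/s

7.52 ft/s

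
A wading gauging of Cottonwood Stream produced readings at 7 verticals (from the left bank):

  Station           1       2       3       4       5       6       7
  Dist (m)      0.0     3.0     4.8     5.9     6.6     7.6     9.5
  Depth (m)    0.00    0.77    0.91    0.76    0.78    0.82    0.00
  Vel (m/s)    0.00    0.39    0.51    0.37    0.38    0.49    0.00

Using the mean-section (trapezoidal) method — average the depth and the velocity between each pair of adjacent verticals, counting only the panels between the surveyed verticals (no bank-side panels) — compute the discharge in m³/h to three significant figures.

Panel 1-2: Δb = 3 m, d̄ = (0.00+0.77)/2 = 0.385, v̄ = (0.00+0.39)/2 = 0.195 → q = 3×0.385×0.195 = 0.2252 m³/s
Panel 2-3: Δb = 1.8 m, d̄ = (0.77+0.91)/2 = 0.84, v̄ = (0.39+0.51)/2 = 0.45 → q = 1.8×0.84×0.45 = 0.6804 m³/s
Panel 3-4: Δb = 1.1 m, d̄ = (0.91+0.76)/2 = 0.835, v̄ = (0.51+0.37)/2 = 0.44 → q = 1.1×0.835×0.44 = 0.4041 m³/s
Panel 4-5: Δb = 0.7 m, d̄ = (0.76+0.78)/2 = 0.77, v̄ = (0.37+0.38)/2 = 0.375 → q = 0.7×0.77×0.375 = 0.2021 m³/s
Panel 5-6: Δb = 1 m, d̄ = (0.78+0.82)/2 = 0.8, v̄ = (0.38+0.49)/2 = 0.435 → q = 1×0.8×0.435 = 0.3480 m³/s
Panel 6-7: Δb = 1.9 m, d̄ = (0.82+0.00)/2 = 0.41, v̄ = (0.49+0.00)/2 = 0.245 → q = 1.9×0.41×0.245 = 0.1909 m³/s
Q = Σ q = 2.051 m³/s
= 2.051 × 3600 = 7383 m³/h

7380 m³/h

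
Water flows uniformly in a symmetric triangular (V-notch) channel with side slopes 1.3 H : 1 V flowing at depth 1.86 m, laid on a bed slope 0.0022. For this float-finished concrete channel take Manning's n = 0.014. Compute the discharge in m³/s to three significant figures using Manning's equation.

12.3 m³/s

A = z·y² = 1.3×1.86² = 4.497 m²
P = 2y√(1+z²) = 2×1.86×√(1+1.3²) = 6.101 m
R = A/P = 4.497/6.101 = 0.7371 m
Q = (1/n)·A·R^(2/3)·S^(1/2) = (1/0.014) × 4.497 × 0.7371^(2/3) × 0.0022^(1/2) = 12.30 m³/s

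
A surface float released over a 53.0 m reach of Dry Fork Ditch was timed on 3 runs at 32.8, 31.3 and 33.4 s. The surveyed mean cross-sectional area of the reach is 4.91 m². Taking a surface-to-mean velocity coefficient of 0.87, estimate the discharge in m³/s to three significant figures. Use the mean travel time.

6.97 m³/s

t̄ = (32.8 + 31.3 + 33.4) / 3 = 32.5 s
v_surface = L / t̄ = 53.0 / 32.5 = 1.631 m/s
v_mean = 0.87 × 1.631 = 1.419 m/s
Q = A × v_mean = 4.91 × 1.419 = 6.966 m³/s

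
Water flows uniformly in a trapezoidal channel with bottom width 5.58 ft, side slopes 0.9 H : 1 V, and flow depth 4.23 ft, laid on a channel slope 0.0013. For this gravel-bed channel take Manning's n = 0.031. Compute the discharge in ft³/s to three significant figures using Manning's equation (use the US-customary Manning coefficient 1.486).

A = (b + z·y)·y = (5.58 + 0.9×4.23)×4.23 = 39.71 ft²
P = b + 2y√(1+z²) = 5.58 + 2×4.23×√(1+0.9²) = 16.96 ft
R = A/P = 39.71/16.96 = 2.341 ft
Q = (1.486/n)·A·R^(2/3)·S^(1/2) = (1.486/0.031) × 39.71 × 2.341^(2/3) × 0.0013^(1/2) = 121.0 ft³/s

121 ft³/s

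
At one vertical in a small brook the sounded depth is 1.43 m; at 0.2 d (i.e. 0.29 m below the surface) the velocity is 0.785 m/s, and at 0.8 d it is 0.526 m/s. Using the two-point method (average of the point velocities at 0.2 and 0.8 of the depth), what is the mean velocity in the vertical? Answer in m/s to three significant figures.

0.656 m/s

v̄ = (0.785 + 0.526) / 2 = 0.6555 m/s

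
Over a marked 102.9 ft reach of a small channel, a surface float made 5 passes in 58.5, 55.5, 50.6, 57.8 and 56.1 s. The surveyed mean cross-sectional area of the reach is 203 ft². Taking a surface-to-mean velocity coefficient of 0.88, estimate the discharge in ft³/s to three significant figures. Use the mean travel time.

330 ft³/s

t̄ = (58.5 + 55.5 + 50.6 + 57.8 + 56.1) / 5 = 55.7 s
v_surface = L / t̄ = 102.9 / 55.7 = 1.847 ft/s
v_mean = 0.88 × 1.847 = 1.626 ft/s
Q = A × v_mean = 203 × 1.626 = 330.0 ft³/s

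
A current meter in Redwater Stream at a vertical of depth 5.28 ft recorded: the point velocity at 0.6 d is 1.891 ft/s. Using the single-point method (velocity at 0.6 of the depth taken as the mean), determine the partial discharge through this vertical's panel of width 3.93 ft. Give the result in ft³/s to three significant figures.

v̄ = v₀.₆ = 1.891 ft/s
q = v̄ × d × w = 1.891 × 5.28 × 3.93 = 39.24 ft³/s

39.2 ft³/s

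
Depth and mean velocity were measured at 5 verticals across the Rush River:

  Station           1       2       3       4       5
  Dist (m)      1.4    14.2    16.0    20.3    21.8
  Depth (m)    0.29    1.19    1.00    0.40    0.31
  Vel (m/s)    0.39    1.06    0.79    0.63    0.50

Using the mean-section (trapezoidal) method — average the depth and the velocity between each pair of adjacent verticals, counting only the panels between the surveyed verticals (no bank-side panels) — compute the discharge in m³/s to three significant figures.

Panel 1-2: Δb = 12.8 m, d̄ = (0.29+1.19)/2 = 0.74, v̄ = (0.39+1.06)/2 = 0.725 → q = 12.8×0.74×0.725 = 6.867 m³/s
Panel 2-3: Δb = 1.8 m, d̄ = (1.19+1.00)/2 = 1.095, v̄ = (1.06+0.79)/2 = 0.925 → q = 1.8×1.095×0.925 = 1.823 m³/s
Panel 3-4: Δb = 4.3 m, d̄ = (1.00+0.40)/2 = 0.7, v̄ = (0.79+0.63)/2 = 0.71 → q = 4.3×0.7×0.71 = 2.137 m³/s
Panel 4-5: Δb = 1.5 m, d̄ = (0.40+0.31)/2 = 0.355, v̄ = (0.63+0.50)/2 = 0.565 → q = 1.5×0.355×0.565 = 0.3009 m³/s
Q = Σ q = 11.13 m³/s

11.1 m³/s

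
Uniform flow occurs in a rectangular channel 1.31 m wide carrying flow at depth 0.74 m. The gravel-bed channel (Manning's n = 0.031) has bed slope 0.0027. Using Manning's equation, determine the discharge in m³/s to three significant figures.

0.803 m³/s

A = b·y = 1.31 × 0.74 = 0.9694 m²
P = b + 2y = 1.31 + 2×0.74 = 2.790 m
R = A/P = 0.9694/2.790 = 0.3475 m
Q = (1/n)·A·R^(2/3)·S^(1/2) = (1/0.031) × 0.9694 × 0.3475^(2/3) × 0.0027^(1/2) = 0.8031 m³/s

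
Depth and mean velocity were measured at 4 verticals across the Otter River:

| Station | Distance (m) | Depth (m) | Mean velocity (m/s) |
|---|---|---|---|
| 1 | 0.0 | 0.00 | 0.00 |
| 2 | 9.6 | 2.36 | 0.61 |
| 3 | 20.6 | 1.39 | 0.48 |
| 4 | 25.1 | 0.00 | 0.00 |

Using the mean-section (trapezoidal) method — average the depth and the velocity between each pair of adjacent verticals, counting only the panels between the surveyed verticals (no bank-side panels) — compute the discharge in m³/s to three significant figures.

15.4 m³/s

Panel 1-2: Δb = 9.6 m, d̄ = (0.00+2.36)/2 = 1.18, v̄ = (0.00+0.61)/2 = 0.305 → q = 9.6×1.18×0.305 = 3.455 m³/s
Panel 2-3: Δb = 11 m, d̄ = (2.36+1.39)/2 = 1.875, v̄ = (0.61+0.48)/2 = 0.545 → q = 11×1.875×0.545 = 11.24 m³/s
Panel 3-4: Δb = 4.5 m, d̄ = (1.39+0.00)/2 = 0.695, v̄ = (0.48+0.00)/2 = 0.24 → q = 4.5×0.695×0.24 = 0.7506 m³/s
Q = Σ q = 15.45 m³/s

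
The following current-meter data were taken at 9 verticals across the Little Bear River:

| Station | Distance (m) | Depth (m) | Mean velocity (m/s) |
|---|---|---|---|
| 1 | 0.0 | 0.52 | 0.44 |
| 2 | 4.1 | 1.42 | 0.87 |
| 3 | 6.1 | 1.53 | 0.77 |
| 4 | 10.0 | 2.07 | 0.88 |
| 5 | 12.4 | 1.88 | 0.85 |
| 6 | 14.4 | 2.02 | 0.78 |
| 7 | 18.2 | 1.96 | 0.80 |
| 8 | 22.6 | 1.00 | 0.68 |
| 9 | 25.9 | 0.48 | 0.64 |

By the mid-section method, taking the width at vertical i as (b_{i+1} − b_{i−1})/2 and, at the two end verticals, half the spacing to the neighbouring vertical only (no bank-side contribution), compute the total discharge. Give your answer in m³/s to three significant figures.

31.1 m³/s

w_1 = (4.1 − 0.0)/2 = 2.05 m; q_1 = 0.44 × 0.52 × 2.05 = 0.4690 m³/s
w_2 = (6.1 − 0.0)/2 = 3.05 m; q_2 = 0.87 × 1.42 × 3.05 = 3.768 m³/s
w_3 = (10.0 − 4.1)/2 = 2.95 m; q_3 = 0.77 × 1.53 × 2.95 = 3.475 m³/s
w_4 = (12.4 − 6.1)/2 = 3.15 m; q_4 = 0.88 × 2.07 × 3.15 = 5.738 m³/s
w_5 = (14.4 − 10.0)/2 = 2.2 m; q_5 = 0.85 × 1.88 × 2.2 = 3.516 m³/s
w_6 = (18.2 − 12.4)/2 = 2.9 m; q_6 = 0.78 × 2.02 × 2.9 = 4.569 m³/s
w_7 = (22.6 − 14.4)/2 = 4.1 m; q_7 = 0.80 × 1.96 × 4.1 = 6.429 m³/s
w_8 = (25.9 − 18.2)/2 = 3.85 m; q_8 = 0.68 × 1.00 × 3.85 = 2.618 m³/s
w_9 = (25.9 − 22.6)/2 = 1.65 m; q_9 = 0.64 × 0.48 × 1.65 = 0.5069 m³/s
Q = Σ qᵢ = 31.09 m³/s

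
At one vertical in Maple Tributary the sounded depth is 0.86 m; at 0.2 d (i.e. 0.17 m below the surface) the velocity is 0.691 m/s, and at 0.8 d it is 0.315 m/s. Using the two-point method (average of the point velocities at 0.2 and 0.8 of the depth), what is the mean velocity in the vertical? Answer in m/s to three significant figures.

0.503 m/s

v̄ = (0.691 + 0.315) / 2 = 0.5030 m/s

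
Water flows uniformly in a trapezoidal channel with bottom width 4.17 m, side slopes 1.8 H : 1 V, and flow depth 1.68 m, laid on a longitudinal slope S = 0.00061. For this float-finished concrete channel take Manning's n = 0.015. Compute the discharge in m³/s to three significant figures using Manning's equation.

21.1 m³/s

A = (b + z·y)·y = (4.17 + 1.8×1.68)×1.68 = 12.09 m²
P = b + 2y√(1+z²) = 4.17 + 2×1.68×√(1+1.8²) = 11.09 m
R = A/P = 12.09/11.09 = 1.090 m
Q = (1/n)·A·R^(2/3)·S^(1/2) = (1/0.015) × 12.09 × 1.090^(2/3) × 0.00061^(1/2) = 21.08 m³/s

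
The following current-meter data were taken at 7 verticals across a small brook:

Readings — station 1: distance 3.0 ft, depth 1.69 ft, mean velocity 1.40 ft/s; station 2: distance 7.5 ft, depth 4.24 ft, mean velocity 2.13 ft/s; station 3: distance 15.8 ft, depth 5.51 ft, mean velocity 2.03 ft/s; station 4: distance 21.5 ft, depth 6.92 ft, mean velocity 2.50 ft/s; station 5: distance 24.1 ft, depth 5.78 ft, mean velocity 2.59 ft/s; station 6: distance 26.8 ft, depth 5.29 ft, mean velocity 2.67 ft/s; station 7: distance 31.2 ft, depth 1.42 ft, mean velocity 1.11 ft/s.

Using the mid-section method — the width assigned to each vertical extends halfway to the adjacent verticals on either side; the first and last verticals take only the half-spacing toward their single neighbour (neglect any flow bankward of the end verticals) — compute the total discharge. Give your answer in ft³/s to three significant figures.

306 ft³/s

w_1 = (7.5 − 3.0)/2 = 2.25 ft; q_1 = 1.40 × 1.69 × 2.25 = 5.324 ft³/s
w_2 = (15.8 − 3.0)/2 = 6.4 ft; q_2 = 2.13 × 4.24 × 6.4 = 57.80 ft³/s
w_3 = (21.5 − 7.5)/2 = 7 ft; q_3 = 2.03 × 5.51 × 7 = 78.30 ft³/s
w_4 = (24.1 − 15.8)/2 = 4.15 ft; q_4 = 2.50 × 6.92 × 4.15 = 71.80 ft³/s
w_5 = (26.8 − 21.5)/2 = 2.65 ft; q_5 = 2.59 × 5.78 × 2.65 = 39.67 ft³/s
w_6 = (31.2 − 24.1)/2 = 3.55 ft; q_6 = 2.67 × 5.29 × 3.55 = 50.14 ft³/s
w_7 = (31.2 − 26.8)/2 = 2.2 ft; q_7 = 1.11 × 1.42 × 2.2 = 3.468 ft³/s
Q = Σ qᵢ = 306.5 ft³/s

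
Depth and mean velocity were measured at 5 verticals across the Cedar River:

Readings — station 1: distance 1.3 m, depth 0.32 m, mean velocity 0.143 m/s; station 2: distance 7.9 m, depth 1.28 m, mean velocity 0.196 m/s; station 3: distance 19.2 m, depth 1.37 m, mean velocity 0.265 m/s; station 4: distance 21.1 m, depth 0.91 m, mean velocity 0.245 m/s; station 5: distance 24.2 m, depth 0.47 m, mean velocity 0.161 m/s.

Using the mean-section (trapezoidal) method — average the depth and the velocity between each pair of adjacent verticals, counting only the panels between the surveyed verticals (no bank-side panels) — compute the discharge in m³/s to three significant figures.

Panel 1-2: Δb = 6.6 m, d̄ = (0.32+1.28)/2 = 0.8, v̄ = (0.143+0.196)/2 = 0.1695 → q = 6.6×0.8×0.1695 = 0.8950 m³/s
Panel 2-3: Δb = 11.3 m, d̄ = (1.28+1.37)/2 = 1.325, v̄ = (0.196+0.265)/2 = 0.2305 → q = 11.3×1.325×0.2305 = 3.451 m³/s
Panel 3-4: Δb = 1.9 m, d̄ = (1.37+0.91)/2 = 1.14, v̄ = (0.265+0.245)/2 = 0.255 → q = 1.9×1.14×0.255 = 0.5523 m³/s
Panel 4-5: Δb = 3.1 m, d̄ = (0.91+0.47)/2 = 0.69, v̄ = (0.245+0.161)/2 = 0.203 → q = 3.1×0.69×0.203 = 0.4342 m³/s
Q = Σ q = 5.333 m³/s

5.33 m³/s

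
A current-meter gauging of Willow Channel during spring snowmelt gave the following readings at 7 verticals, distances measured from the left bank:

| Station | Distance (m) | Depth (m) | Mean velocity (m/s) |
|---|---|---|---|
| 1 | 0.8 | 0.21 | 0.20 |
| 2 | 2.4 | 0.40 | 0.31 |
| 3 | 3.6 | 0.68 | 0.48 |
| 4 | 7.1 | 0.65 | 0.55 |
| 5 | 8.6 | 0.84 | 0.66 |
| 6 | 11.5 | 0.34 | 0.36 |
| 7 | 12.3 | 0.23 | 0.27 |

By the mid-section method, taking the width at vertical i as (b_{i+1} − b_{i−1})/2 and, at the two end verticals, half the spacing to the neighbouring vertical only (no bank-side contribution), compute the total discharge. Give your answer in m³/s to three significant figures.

w_1 = (2.4 − 0.8)/2 = 0.8 m; q_1 = 0.20 × 0.21 × 0.8 = 0.03360 m³/s
w_2 = (3.6 − 0.8)/2 = 1.4 m; q_2 = 0.31 × 0.40 × 1.4 = 0.1736 m³/s
w_3 = (7.1 − 2.4)/2 = 2.35 m; q_3 = 0.48 × 0.68 × 2.35 = 0.7670 m³/s
w_4 = (8.6 − 3.6)/2 = 2.5 m; q_4 = 0.55 × 0.65 × 2.5 = 0.8938 m³/s
w_5 = (11.5 − 7.1)/2 = 2.2 m; q_5 = 0.66 × 0.84 × 2.2 = 1.220 m³/s
w_6 = (12.3 − 8.6)/2 = 1.85 m; q_6 = 0.36 × 0.34 × 1.85 = 0.2264 m³/s
w_7 = (12.3 − 11.5)/2 = 0.4 m; q_7 = 0.27 × 0.23 × 0.4 = 0.02484 m³/s
Q = Σ qᵢ = 3.339 m³/s

3.34 m³/s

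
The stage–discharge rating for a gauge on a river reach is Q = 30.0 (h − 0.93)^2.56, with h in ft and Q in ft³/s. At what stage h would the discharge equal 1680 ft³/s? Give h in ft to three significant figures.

5.75 ft

h − h₀ = (Q/C)^(1/b) = (1680/30.0)^(1/2.56) = 4.818 ft
h = 0.93 + 4.818 = 5.748 ft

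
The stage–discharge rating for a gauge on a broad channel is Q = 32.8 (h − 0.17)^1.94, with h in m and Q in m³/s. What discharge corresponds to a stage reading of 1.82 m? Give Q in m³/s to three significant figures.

86.7 m³/s

Q = 32.8 × (1.82 − 0.17)^1.94 = 32.8 × 1.65^1.94 = 86.65 m³/s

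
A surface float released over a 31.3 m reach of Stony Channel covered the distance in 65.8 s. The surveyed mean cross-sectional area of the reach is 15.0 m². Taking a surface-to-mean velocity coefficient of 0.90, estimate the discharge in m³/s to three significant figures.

6.42 m³/s

v_surface = L / t̄ = 31.3 / 65.8 = 0.4757 m/s
v_mean = 0.90 × 0.4757 = 0.4281 m/s
Q = A × v_mean = 15.0 × 0.4281 = 6.422 m³/s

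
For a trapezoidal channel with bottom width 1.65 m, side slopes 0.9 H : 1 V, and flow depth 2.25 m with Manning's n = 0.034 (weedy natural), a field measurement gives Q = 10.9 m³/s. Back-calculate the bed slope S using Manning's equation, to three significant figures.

0.00183

A = (b + z·y)·y = (1.65 + 0.9×2.25)×2.25 = 8.269 m²
P = b + 2y√(1+z²) = 1.65 + 2×2.25×√(1+0.9²) = 7.704 m
R = A/P = 8.269/7.704 = 1.073 m
S = (Q·n / (1·A·R^(2/3)))² = (10.9×0.034 / (1×8.269×1.048))² = 0.001828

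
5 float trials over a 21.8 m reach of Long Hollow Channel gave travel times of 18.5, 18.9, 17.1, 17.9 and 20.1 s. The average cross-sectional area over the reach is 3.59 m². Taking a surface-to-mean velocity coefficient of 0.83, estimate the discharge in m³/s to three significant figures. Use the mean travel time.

3.51 m³/s

t̄ = (18.5 + 18.9 + 17.1 + 17.9 + 20.1) / 5 = 18.5 s
v_surface = L / t̄ = 21.8 / 18.5 = 1.178 m/s
v_mean = 0.83 × 1.178 = 0.9781 m/s
Q = A × v_mean = 3.59 × 0.9781 = 3.511 m³/s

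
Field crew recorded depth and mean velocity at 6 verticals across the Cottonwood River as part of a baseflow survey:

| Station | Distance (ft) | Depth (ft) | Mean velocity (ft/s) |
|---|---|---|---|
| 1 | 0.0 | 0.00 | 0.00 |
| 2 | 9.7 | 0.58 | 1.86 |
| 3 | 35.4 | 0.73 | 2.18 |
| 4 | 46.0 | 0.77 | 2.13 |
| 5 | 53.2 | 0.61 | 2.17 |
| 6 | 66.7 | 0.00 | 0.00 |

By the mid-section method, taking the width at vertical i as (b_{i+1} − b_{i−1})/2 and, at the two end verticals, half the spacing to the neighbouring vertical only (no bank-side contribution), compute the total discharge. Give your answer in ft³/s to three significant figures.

76.3 ft³/s

w_2 = (35.4 − 0.0)/2 = 17.7 ft; q_2 = 1.86 × 0.58 × 17.7 = 19.09 ft³/s
w_3 = (46.0 − 9.7)/2 = 18.15 ft; q_3 = 2.18 × 0.73 × 18.15 = 28.88 ft³/s
w_4 = (53.2 − 35.4)/2 = 8.9 ft; q_4 = 2.13 × 0.77 × 8.9 = 14.60 ft³/s
w_5 = (66.7 − 46.0)/2 = 10.35 ft; q_5 = 2.17 × 0.61 × 10.35 = 13.70 ft³/s
Stations 1, 6 contribute zero (depth or velocity is 0).
Q = Σ qᵢ = 76.28 ft³/s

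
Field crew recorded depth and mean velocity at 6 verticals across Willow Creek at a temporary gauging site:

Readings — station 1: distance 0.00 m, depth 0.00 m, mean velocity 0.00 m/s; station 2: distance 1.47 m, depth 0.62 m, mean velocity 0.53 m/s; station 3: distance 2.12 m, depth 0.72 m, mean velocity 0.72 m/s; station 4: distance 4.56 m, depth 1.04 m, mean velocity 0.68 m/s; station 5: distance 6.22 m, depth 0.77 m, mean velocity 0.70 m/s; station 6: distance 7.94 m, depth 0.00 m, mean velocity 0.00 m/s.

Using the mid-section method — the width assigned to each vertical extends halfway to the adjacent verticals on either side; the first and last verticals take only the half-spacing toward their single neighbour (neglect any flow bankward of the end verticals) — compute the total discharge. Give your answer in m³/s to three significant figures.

w_2 = (2.12 − 0.00)/2 = 1.06 m; q_2 = 0.53 × 0.62 × 1.06 = 0.3483 m³/s
w_3 = (4.56 − 1.47)/2 = 1.545 m; q_3 = 0.72 × 0.72 × 1.545 = 0.8009 m³/s
w_4 = (6.22 − 2.12)/2 = 2.05 m; q_4 = 0.68 × 1.04 × 2.05 = 1.450 m³/s
w_5 = (7.94 − 4.56)/2 = 1.69 m; q_5 = 0.70 × 0.77 × 1.69 = 0.9109 m³/s
Stations 1, 6 contribute zero (depth or velocity is 0).
Q = Σ qᵢ = 3.510 m³/s

3.51 m³/s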